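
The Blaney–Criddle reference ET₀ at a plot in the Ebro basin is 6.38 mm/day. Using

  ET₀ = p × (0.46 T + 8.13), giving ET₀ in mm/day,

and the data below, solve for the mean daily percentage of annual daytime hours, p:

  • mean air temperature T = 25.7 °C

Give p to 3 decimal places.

p = ET₀ / (0.46 T + 8.13) = 6.38 / (0.46 × 25.7 + 8.13) = 6.38 / 19.952 = 0.3198

0.320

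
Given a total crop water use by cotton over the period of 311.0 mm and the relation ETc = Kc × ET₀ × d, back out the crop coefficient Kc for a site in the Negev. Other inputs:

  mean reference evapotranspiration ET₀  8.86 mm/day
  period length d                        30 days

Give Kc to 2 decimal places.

1.17

ETc = Kc × ET₀ × d  ⇒  Kc = ETc / (ET₀ × d)
Kc = 311.0 / (8.86 × 30) = 311.0 / 265.80 = 1.1701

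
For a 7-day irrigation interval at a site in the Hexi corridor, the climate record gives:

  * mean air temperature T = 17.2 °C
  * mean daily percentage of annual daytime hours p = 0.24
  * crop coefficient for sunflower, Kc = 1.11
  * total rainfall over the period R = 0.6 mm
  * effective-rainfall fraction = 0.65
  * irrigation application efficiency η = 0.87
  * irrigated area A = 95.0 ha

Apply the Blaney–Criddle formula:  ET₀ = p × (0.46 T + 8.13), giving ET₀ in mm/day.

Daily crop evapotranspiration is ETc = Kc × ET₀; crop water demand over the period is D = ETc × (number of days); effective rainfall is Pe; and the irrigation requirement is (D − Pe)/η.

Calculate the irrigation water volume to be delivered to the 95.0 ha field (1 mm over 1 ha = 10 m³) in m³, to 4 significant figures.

32240 m³

ET₀ = 0.24 × (0.46 × 17.2 + 8.13) = 0.24 × 16.042 = 3.8501 mm/d
ETc = Kc × ET₀ = 1.11 × 3.8501 = 4.2736 mm/d
Crop demand D = ETc × 7 d = 4.2736 × 7 = 29.915 mm
Pe = 0.65 × 0.6 = 0.390 mm
D − Pe = 29.915 − 0.390 = 29.525 mm
Gross irrigation = 29.525 / 0.87 = 33.937 mm
Volume = 33.937 mm × 95.0 ha × 10 = 32240.2 m³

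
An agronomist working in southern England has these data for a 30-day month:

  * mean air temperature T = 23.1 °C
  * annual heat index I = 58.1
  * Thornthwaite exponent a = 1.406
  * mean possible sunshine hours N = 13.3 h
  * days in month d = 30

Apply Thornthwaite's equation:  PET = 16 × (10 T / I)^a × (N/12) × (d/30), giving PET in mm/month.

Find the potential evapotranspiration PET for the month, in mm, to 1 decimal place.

123.5 mm

10T/I = 10 × 23.1 / 58.1 = 3.9759
(10T/I)^a = 3.9759^1.406 = 6.9632
Uncorrected PET = 16 × 6.9632 = 111.411 mm
Correction = (N/12)(d/30) = (13.3/12)(30/30) = 1.1083
PET = 111.411 × 1.1083 = 123.477 mm/month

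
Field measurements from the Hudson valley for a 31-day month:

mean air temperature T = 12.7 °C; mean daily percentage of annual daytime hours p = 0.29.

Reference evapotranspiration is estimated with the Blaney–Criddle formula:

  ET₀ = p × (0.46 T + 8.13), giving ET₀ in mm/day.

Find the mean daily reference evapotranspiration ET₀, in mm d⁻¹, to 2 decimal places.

ET₀ = 0.29 × (0.46 × 12.7 + 8.13) = 0.29 × 13.972 = 4.0519 mm/d

4.05 mm d⁻¹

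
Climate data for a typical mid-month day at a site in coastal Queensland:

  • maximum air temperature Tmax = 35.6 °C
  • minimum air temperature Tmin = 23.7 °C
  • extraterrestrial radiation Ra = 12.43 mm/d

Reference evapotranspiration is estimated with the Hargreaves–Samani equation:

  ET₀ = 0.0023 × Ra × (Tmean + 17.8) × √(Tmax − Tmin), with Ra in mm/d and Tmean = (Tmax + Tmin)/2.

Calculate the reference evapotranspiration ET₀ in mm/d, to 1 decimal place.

4.7 mm/d

Tmean = (35.6 + 23.7)/2 = 29.65 °C
ET₀ = 0.0023 × 12.43 × (29.65 + 17.8) × √11.9 = 0.0023 × 12.43 × 47.45 × 3.4496 = 4.6795 mm/d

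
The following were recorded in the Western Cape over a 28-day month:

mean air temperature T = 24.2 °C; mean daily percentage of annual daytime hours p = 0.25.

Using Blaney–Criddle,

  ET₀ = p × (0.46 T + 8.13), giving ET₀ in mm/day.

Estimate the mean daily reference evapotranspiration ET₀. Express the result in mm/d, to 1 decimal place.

ET₀ = 0.25 × (0.46 × 24.2 + 8.13) = 0.25 × 19.262 = 4.8155 mm/d

4.8 mm/d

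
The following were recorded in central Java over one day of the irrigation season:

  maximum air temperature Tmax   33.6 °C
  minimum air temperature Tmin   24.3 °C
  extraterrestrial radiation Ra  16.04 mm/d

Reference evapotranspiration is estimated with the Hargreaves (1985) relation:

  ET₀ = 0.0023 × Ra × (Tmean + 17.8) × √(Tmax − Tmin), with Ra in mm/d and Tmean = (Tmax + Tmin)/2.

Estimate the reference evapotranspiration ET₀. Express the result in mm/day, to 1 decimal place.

5.3 mm/day

Tmean = (33.6 + 24.3)/2 = 28.95 °C
ET₀ = 0.0023 × 16.04 × (28.95 + 17.8) × √9.3 = 0.0023 × 16.04 × 46.75 × 3.0496 = 5.2596 mm/d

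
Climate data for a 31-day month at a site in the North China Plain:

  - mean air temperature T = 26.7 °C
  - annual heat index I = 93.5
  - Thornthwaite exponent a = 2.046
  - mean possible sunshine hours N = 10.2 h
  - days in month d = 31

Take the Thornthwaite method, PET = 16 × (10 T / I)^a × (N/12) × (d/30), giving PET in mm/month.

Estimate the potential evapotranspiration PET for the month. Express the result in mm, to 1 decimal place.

120.3 mm

10T/I = 10 × 26.7 / 93.5 = 2.8556
(10T/I)^a = 2.8556^2.046 = 8.5577
Uncorrected PET = 16 × 8.5577 = 136.923 mm
Correction = (N/12)(d/30) = (10.2/12)(31/30) = 0.8783
PET = 136.923 × 0.8783 = 120.259 mm/month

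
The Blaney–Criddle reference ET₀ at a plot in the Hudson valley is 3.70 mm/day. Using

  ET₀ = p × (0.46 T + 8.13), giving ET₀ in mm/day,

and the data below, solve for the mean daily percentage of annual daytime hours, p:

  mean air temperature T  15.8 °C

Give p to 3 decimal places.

0.240

p = ET₀ / (0.46 T + 8.13) = 3.70 / (0.46 × 15.8 + 8.13) = 3.70 / 15.398 = 0.2403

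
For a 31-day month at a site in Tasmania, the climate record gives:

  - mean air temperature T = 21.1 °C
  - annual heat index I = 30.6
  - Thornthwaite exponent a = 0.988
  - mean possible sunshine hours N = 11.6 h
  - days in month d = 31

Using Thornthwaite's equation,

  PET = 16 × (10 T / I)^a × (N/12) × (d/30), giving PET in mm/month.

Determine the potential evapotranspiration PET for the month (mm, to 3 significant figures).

108 mm

10T/I = 10 × 21.1 / 30.6 = 6.8954
(10T/I)^a = 6.8954^0.988 = 6.7375
Uncorrected PET = 16 × 6.7375 = 107.800 mm
Correction = (N/12)(d/30) = (11.6/12)(31/30) = 0.9989
PET = 107.800 × 0.9989 = 107.681 mm/month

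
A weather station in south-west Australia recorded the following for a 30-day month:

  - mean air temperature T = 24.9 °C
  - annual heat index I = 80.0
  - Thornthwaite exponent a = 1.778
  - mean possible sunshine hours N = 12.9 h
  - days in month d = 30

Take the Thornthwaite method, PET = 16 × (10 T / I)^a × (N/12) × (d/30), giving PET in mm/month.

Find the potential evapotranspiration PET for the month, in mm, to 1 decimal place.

129.5 mm

10T/I = 10 × 24.9 / 80.0 = 3.1125
(10T/I)^a = 3.1125^1.778 = 7.5292
Uncorrected PET = 16 × 7.5292 = 120.467 mm
Correction = (N/12)(d/30) = (12.9/12)(30/30) = 1.0750
PET = 120.467 × 1.0750 = 129.502 mm/month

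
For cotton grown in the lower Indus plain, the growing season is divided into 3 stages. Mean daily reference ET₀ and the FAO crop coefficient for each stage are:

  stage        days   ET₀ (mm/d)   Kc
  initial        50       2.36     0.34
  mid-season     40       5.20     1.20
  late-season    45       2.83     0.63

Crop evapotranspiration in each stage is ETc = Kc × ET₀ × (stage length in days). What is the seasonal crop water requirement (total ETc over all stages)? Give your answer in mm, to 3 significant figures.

370 mm

initial: 0.34 × 2.36 × 50 = 40.12 mm
mid-season: 1.20 × 5.20 × 40 = 249.60 mm
late-season: 0.63 × 2.83 × 45 = 80.23 mm
Seasonal total = 369.95 mm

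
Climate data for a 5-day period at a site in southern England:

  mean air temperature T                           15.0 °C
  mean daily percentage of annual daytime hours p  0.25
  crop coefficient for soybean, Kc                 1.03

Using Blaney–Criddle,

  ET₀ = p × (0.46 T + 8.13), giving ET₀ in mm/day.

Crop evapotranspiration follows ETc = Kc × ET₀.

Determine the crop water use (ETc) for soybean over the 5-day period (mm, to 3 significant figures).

ET₀ = 0.25 × (0.46 × 15.0 + 8.13) = 0.25 × 15.030 = 3.7575 mm/d
ETc = Kc × ET₀ = 1.03 × 3.7575 = 3.8702 mm/d
Over 5 days: 3.8702 × 5 = 19.351 mm

19.4 mm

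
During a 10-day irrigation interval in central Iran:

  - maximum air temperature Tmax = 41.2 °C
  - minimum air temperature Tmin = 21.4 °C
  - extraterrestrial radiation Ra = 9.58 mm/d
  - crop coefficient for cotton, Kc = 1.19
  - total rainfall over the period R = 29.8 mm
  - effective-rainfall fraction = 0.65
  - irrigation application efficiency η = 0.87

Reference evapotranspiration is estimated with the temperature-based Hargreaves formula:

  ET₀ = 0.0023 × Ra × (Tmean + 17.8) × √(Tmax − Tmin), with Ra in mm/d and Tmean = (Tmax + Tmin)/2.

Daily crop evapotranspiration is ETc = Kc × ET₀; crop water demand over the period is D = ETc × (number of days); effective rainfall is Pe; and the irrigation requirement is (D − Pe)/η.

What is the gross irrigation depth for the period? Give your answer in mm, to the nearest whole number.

Tmean = (41.2 + 21.4)/2 = 31.30 °C
ET₀ = 0.0023 × 9.58 × (31.30 + 17.8) × √19.8 = 0.0023 × 9.58 × 49.10 × 4.4497 = 4.8140 mm/d
ETc = Kc × ET₀ = 1.19 × 4.8140 = 5.7287 mm/d
Crop demand D = ETc × 10 d = 5.7287 × 10 = 57.287 mm
Pe = 0.65 × 29.8 = 19.370 mm
D − Pe = 57.287 − 19.370 = 37.917 mm
Gross irrigation = 37.917 / 0.87 = 43.583 mm

44 mm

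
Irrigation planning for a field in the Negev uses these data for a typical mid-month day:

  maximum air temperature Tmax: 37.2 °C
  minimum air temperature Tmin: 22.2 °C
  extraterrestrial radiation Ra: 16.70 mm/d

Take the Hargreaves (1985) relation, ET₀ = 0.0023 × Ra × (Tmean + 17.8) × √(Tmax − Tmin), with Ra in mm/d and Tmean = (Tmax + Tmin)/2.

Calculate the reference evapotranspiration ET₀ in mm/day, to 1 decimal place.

Tmean = (37.2 + 22.2)/2 = 29.70 °C
ET₀ = 0.0023 × 16.70 × (29.70 + 17.8) × √15.0 = 0.0023 × 16.70 × 47.50 × 3.8730 = 7.0662 mm/d

7.1 mm/day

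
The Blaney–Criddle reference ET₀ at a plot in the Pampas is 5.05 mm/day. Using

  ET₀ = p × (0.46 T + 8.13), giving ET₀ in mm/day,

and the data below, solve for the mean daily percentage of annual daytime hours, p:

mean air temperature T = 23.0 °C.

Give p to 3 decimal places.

0.270

p = ET₀ / (0.46 T + 8.13) = 5.05 / (0.46 × 23.0 + 8.13) = 5.05 / 18.710 = 0.2699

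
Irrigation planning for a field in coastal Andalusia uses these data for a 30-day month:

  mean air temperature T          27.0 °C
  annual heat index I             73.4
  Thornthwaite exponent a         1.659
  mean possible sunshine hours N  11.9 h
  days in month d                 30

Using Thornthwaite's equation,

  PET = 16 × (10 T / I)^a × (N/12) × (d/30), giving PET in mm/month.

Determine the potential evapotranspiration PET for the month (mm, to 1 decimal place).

10T/I = 10 × 27.0 / 73.4 = 3.6785
(10T/I)^a = 3.6785^1.659 = 8.6786
Uncorrected PET = 16 × 8.6786 = 138.858 mm
Correction = (N/12)(d/30) = (11.9/12)(30/30) = 0.9917
PET = 138.858 × 0.9917 = 137.705 mm/month

137.7 mm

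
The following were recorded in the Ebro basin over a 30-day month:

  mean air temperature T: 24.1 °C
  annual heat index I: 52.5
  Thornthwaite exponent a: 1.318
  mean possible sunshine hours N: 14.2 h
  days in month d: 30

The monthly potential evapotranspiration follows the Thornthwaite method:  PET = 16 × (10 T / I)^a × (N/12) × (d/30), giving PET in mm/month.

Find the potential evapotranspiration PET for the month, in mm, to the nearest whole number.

141 mm

10T/I = 10 × 24.1 / 52.5 = 4.5905
(10T/I)^a = 4.5905^1.318 = 7.4530
Uncorrected PET = 16 × 7.4530 = 119.248 mm
Correction = (N/12)(d/30) = (14.2/12)(30/30) = 1.1833
PET = 119.248 × 1.1833 = 141.106 mm/month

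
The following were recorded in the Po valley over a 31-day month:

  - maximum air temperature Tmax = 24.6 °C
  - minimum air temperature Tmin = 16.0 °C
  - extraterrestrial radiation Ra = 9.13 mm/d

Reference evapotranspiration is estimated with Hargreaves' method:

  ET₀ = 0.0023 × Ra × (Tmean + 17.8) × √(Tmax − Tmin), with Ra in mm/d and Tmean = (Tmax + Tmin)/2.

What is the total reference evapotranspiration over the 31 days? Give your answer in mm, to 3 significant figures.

Tmean = (24.6 + 16.0)/2 = 20.30 °C
ET₀ = 0.0023 × 9.13 × (20.30 + 17.8) × √8.6 = 0.0023 × 9.13 × 38.10 × 2.9326 = 2.3463 mm/d
Over 31 days: 2.3463 × 31 = 72.735 mm

72.7 mm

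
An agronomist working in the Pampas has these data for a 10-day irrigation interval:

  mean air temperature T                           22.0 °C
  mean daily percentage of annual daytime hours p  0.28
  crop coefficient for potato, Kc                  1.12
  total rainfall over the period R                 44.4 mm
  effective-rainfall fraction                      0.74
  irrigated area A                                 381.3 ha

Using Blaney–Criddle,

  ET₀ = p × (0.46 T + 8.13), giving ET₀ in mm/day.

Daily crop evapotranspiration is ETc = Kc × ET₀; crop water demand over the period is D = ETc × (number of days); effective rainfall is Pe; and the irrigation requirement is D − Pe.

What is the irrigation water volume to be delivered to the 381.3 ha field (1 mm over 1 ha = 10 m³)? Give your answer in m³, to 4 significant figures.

92950 m³

ET₀ = 0.28 × (0.46 × 22.0 + 8.13) = 0.28 × 18.250 = 5.1100 mm/d
ETc = Kc × ET₀ = 1.12 × 5.1100 = 5.7232 mm/d
Crop demand D = ETc × 10 d = 5.7232 × 10 = 57.232 mm
Pe = 0.74 × 44.4 = 32.856 mm
D − Pe = 57.232 − 32.856 = 24.376 mm
Volume = 24.376 mm × 381.3 ha × 10 = 92945.7 m³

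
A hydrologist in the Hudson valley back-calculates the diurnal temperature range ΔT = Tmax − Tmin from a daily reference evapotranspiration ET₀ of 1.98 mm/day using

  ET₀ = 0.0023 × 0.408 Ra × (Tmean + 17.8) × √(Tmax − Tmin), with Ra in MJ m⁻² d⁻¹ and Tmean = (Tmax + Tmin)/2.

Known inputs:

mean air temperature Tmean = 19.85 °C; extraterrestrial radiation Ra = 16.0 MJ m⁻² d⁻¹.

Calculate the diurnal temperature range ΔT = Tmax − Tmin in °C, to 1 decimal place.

√ΔT = ET₀ / [0.0023 × 0.408 × Ra × (Tmean+17.8)] = 1.98 / (0.0023 × 6.5280 × 37.65) = 3.5026
ΔT = 3.5026² = 12.268 °C

12.3 °C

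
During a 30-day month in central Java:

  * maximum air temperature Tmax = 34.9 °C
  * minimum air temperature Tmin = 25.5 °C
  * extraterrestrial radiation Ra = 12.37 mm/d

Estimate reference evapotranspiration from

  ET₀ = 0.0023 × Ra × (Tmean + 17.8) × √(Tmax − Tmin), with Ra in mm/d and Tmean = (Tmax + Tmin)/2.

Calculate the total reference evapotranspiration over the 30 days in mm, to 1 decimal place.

125.6 mm

Tmean = (34.9 + 25.5)/2 = 30.20 °C
ET₀ = 0.0023 × 12.37 × (30.20 + 17.8) × √9.4 = 0.0023 × 12.37 × 48.00 × 3.0659 = 4.1869 mm/d
Over 30 days: 4.1869 × 30 = 125.607 mm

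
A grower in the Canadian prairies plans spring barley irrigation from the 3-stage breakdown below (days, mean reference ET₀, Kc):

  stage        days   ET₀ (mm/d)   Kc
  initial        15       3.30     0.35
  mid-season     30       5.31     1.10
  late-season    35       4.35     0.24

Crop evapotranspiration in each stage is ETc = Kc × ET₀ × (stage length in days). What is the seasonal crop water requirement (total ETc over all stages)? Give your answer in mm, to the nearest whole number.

initial: 0.35 × 3.30 × 15 = 17.33 mm
mid-season: 1.10 × 5.31 × 30 = 175.23 mm
late-season: 0.24 × 4.35 × 35 = 36.54 mm
Seasonal total = 229.10 mm

229 mm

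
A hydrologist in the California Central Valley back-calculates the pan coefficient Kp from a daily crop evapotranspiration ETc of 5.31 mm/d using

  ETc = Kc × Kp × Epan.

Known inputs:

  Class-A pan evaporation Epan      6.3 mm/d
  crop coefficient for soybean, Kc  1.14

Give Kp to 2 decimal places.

ETc = Kc × Kp × Epan  ⇒  Kp = ETc / (Kc × Epan)
Kp = 5.31 / (1.14 × 6.3) = 5.31 / 7.182 = 0.7393

0.74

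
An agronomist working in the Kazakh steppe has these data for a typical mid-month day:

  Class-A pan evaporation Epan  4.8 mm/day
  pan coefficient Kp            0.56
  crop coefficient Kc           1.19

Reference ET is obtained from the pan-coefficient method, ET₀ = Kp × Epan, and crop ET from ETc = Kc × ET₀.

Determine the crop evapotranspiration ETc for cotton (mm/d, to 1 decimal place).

ET₀ = 0.56 × 4.8 = 2.6880 mm/d
ETc = Kc × ET₀ = 1.19 × 2.6880 = 3.1987 mm/d

3.2 mm/d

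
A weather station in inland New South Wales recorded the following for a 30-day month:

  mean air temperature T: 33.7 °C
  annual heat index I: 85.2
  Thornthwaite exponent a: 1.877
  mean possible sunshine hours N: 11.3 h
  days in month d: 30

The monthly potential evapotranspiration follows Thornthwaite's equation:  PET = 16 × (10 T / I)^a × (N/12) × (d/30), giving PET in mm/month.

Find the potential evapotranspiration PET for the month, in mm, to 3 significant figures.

199 mm

10T/I = 10 × 33.7 / 85.2 = 3.9554
(10T/I)^a = 3.9554^1.877 = 13.2107
Uncorrected PET = 16 × 13.2107 = 211.371 mm
Correction = (N/12)(d/30) = (11.3/12)(30/30) = 0.9417
PET = 211.371 × 0.9417 = 199.048 mm/month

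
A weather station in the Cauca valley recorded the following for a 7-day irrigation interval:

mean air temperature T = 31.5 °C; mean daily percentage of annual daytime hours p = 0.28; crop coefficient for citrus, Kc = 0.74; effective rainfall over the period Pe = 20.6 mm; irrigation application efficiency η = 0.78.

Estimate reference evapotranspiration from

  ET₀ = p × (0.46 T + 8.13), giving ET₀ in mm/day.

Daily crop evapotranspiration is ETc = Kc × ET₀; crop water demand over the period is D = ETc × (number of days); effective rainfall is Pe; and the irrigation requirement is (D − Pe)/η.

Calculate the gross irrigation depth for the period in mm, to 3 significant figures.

ET₀ = 0.28 × (0.46 × 31.5 + 8.13) = 0.28 × 22.620 = 6.3336 mm/d
ETc = Kc × ET₀ = 0.74 × 6.3336 = 4.6869 mm/d
Crop demand D = ETc × 7 d = 4.6869 × 7 = 32.808 mm
D − Pe = 32.808 − 20.6 = 12.208 mm
Gross irrigation = 12.208 / 0.78 = 15.651 mm

15.7 mm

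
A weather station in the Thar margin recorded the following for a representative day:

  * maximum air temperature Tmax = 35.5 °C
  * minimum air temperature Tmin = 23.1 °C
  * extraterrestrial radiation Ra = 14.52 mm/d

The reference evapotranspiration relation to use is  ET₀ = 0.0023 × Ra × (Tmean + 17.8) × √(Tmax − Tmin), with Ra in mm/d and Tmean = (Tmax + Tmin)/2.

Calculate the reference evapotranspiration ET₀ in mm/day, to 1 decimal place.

Tmean = (35.5 + 23.1)/2 = 29.30 °C
ET₀ = 0.0023 × 14.52 × (29.30 + 17.8) × √12.4 = 0.0023 × 14.52 × 47.10 × 3.5214 = 5.5390 mm/d

5.5 mm/day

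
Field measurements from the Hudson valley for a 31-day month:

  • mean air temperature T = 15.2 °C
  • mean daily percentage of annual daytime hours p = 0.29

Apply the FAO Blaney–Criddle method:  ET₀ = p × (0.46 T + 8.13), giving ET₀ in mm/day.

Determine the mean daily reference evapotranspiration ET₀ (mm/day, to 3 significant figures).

4.39 mm/day

ET₀ = 0.29 × (0.46 × 15.2 + 8.13) = 0.29 × 15.122 = 4.3854 mm/d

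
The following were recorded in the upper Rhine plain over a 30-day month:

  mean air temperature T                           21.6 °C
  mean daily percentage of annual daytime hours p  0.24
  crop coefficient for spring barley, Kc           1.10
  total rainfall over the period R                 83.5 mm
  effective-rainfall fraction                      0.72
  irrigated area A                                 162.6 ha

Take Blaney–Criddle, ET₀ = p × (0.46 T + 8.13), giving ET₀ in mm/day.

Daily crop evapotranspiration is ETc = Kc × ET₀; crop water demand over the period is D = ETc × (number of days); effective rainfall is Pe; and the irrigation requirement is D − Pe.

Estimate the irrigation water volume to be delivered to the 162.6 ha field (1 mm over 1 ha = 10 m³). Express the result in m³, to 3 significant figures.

ET₀ = 0.24 × (0.46 × 21.6 + 8.13) = 0.24 × 18.066 = 4.3358 mm/d
ETc = Kc × ET₀ = 1.10 × 4.3358 = 4.7694 mm/d
Crop demand D = ETc × 30 d = 4.7694 × 30 = 143.082 mm
Pe = 0.72 × 83.5 = 60.120 mm
D − Pe = 143.082 − 60.120 = 82.962 mm
Volume = 82.962 mm × 162.6 ha × 10 = 134896.2 m³

135000 m³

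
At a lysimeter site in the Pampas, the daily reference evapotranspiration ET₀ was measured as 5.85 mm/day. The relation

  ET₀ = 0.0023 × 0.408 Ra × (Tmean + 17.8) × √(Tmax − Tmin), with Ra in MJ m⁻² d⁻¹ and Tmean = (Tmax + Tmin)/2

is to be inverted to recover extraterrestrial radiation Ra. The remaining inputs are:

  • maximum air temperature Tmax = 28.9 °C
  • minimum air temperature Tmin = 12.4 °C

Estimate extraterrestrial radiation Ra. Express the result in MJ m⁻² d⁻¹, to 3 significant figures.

Tmean = (28.9+12.4)/2 = 20.65 °C; ΔT = 16.5
Ra = ET₀ / [0.0023 × 0.408 × (Tmean+17.8) × √ΔT]
   = 5.85 / (0.0023 × 0.408 × 38.45 × 4.0620) = 39.915 MJ m⁻² d⁻¹

39.9 MJ m⁻² d⁻¹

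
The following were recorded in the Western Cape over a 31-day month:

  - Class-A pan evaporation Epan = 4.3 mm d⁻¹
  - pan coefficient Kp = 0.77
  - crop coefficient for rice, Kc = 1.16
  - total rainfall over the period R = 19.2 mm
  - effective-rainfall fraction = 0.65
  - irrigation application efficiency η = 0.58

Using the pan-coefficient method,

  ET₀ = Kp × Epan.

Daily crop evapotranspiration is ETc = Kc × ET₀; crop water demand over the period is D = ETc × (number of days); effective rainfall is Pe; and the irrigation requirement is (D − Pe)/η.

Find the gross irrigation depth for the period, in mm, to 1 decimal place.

183.8 mm

ET₀ = 0.77 × 4.3 = 3.3110 mm/d
ETc = Kc × ET₀ = 1.16 × 3.3110 = 3.8408 mm/d
Crop demand D = ETc × 31 d = 3.8408 × 31 = 119.065 mm
Pe = 0.65 × 19.2 = 12.480 mm
D − Pe = 119.065 − 12.480 = 106.585 mm
Gross irrigation = 106.585 / 0.58 = 183.767 mm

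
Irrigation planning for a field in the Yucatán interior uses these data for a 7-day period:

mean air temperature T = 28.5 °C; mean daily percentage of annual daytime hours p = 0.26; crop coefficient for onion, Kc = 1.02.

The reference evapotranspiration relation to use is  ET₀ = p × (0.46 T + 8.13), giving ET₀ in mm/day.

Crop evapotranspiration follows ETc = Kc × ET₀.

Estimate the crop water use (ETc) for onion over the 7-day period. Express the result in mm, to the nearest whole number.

39 mm

ET₀ = 0.26 × (0.46 × 28.5 + 8.13) = 0.26 × 21.240 = 5.5224 mm/d
ETc = Kc × ET₀ = 1.02 × 5.5224 = 5.6328 mm/d
Over 7 days: 5.6328 × 7 = 39.430 mm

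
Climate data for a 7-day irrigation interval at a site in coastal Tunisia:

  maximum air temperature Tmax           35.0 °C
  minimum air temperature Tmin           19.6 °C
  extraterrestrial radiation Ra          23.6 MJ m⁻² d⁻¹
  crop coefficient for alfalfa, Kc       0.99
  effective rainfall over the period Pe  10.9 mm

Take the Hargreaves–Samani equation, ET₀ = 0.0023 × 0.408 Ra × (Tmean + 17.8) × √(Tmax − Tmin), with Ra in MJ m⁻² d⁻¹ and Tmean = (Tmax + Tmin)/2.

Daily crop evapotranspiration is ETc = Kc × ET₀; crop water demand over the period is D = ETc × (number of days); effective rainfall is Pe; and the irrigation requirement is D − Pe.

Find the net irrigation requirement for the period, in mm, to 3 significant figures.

Tmean = (35.0 + 19.6)/2 = 27.30 °C
0.408 Ra = 0.408 × 23.6 = 9.6288 mm/d equivalent
ET₀ = 0.0023 × 9.6288 × (27.30 + 17.8) × √15.4 = 0.0023 × 9.6288 × 45.10 × 3.9243 = 3.9196 mm/d
ETc = Kc × ET₀ = 0.99 × 3.9196 = 3.8804 mm/d
Crop demand D = ETc × 7 d = 3.8804 × 7 = 27.163 mm
D − Pe = 27.163 − 10.9 = 16.263 mm

16.3 mm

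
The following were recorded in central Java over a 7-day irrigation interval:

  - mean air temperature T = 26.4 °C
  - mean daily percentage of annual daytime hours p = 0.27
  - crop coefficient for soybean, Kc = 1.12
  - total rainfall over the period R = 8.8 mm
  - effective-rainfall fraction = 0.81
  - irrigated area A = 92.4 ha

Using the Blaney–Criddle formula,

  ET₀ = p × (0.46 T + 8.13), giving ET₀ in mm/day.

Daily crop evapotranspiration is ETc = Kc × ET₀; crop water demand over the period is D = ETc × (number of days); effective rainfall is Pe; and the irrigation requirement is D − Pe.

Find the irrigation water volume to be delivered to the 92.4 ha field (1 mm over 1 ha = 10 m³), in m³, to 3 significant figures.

33100 m³

ET₀ = 0.27 × (0.46 × 26.4 + 8.13) = 0.27 × 20.274 = 5.4740 mm/d
ETc = Kc × ET₀ = 1.12 × 5.4740 = 6.1309 mm/d
Crop demand D = ETc × 7 d = 6.1309 × 7 = 42.916 mm
Pe = 0.81 × 8.8 = 7.128 mm
D − Pe = 42.916 − 7.128 = 35.788 mm
Volume = 35.788 mm × 92.4 ha × 10 = 33068.1 m³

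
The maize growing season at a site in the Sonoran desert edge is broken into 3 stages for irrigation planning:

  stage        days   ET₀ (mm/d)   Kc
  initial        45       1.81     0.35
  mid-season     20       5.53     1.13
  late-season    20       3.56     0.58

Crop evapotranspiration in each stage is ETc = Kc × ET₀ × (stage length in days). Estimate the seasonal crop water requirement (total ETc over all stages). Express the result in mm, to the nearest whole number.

195 mm

initial: 0.35 × 1.81 × 45 = 28.51 mm
mid-season: 1.13 × 5.53 × 20 = 124.98 mm
late-season: 0.58 × 3.56 × 20 = 41.30 mm
Seasonal total = 194.79 mm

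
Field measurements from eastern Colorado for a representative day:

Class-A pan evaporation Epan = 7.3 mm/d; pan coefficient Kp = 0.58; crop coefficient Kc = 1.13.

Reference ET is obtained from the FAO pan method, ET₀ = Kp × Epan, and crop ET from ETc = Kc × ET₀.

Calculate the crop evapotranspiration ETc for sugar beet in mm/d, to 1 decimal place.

ET₀ = 0.58 × 7.3 = 4.2340 mm/d
ETc = Kc × ET₀ = 1.13 × 4.2340 = 4.7844 mm/d

4.8 mm/d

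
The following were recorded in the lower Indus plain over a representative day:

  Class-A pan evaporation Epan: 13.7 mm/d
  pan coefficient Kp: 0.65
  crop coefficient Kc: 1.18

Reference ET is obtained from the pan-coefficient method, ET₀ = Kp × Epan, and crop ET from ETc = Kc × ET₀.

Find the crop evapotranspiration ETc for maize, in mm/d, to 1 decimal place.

ET₀ = 0.65 × 13.7 = 8.9050 mm/d
ETc = Kc × ET₀ = 1.18 × 8.9050 = 10.5079 mm/d

10.5 mm/d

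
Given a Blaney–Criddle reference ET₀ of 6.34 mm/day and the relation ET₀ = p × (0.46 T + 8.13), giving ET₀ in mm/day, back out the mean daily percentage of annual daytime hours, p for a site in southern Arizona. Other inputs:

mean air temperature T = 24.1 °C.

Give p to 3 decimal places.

p = ET₀ / (0.46 T + 8.13) = 6.34 / (0.46 × 24.1 + 8.13) = 6.34 / 19.216 = 0.3299

0.330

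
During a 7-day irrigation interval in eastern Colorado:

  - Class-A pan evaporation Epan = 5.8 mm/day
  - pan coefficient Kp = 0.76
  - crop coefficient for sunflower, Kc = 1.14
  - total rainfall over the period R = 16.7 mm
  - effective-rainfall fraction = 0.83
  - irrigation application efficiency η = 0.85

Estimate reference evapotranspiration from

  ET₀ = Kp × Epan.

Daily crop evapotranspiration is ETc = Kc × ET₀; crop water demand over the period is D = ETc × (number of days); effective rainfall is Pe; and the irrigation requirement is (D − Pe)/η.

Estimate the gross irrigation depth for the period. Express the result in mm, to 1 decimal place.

25.1 mm

ET₀ = 0.76 × 5.8 = 4.4080 mm/d
ETc = Kc × ET₀ = 1.14 × 4.4080 = 5.0251 mm/d
Crop demand D = ETc × 7 d = 5.0251 × 7 = 35.176 mm
Pe = 0.83 × 16.7 = 13.861 mm
D − Pe = 35.176 − 13.861 = 21.315 mm
Gross irrigation = 21.315 / 0.85 = 25.076 mm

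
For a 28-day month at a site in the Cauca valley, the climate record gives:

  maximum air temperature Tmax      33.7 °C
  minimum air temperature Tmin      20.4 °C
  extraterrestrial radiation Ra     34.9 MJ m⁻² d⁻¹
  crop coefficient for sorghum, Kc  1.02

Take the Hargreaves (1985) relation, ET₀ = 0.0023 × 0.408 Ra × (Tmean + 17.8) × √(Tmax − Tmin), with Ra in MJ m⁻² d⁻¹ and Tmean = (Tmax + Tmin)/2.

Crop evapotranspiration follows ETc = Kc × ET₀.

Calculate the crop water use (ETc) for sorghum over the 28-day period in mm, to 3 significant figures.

153 mm

Tmean = (33.7 + 20.4)/2 = 27.05 °C
0.408 Ra = 0.408 × 34.9 = 14.2392 mm/d equivalent
ET₀ = 0.0023 × 14.2392 × (27.05 + 17.8) × √13.3 = 0.0023 × 14.2392 × 44.85 × 3.6469 = 5.3567 mm/d
ETc = Kc × ET₀ = 1.02 × 5.3567 = 5.4638 mm/d
Over 28 days: 5.4638 × 28 = 152.986 mm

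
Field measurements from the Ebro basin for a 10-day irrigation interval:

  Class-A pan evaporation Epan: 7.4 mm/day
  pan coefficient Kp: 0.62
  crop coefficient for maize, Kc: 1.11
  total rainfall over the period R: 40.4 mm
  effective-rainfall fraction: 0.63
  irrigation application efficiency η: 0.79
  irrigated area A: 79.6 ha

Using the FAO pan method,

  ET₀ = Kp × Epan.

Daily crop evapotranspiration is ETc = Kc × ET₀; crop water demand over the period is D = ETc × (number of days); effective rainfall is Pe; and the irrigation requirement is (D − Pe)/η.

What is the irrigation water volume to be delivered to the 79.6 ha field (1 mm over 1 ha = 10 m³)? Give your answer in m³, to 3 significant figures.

ET₀ = 0.62 × 7.4 = 4.5880 mm/d
ETc = Kc × ET₀ = 1.11 × 4.5880 = 5.0927 mm/d
Crop demand D = ETc × 10 d = 5.0927 × 10 = 50.927 mm
Pe = 0.63 × 40.4 = 25.452 mm
D − Pe = 50.927 − 25.452 = 25.475 mm
Gross irrigation = 25.475 / 0.79 = 32.247 mm
Volume = 32.247 mm × 79.6 ha × 10 = 25668.6 m³

25700 m³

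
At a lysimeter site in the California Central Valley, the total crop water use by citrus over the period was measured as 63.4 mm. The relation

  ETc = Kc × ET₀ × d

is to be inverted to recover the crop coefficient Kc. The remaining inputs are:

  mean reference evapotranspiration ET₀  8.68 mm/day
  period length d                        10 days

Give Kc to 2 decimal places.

0.73

ETc = Kc × ET₀ × d  ⇒  Kc = ETc / (ET₀ × d)
Kc = 63.4 / (8.68 × 10) = 63.4 / 86.80 = 0.7304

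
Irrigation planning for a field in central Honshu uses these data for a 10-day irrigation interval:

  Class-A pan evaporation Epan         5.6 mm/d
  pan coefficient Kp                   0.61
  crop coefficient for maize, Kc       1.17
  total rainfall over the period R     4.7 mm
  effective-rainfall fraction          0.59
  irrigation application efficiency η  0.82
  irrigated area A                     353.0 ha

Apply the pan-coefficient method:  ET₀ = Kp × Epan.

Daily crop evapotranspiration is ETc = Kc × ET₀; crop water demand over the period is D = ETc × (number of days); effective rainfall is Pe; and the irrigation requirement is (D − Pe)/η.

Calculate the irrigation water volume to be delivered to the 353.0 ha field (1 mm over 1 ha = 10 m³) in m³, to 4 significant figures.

ET₀ = 0.61 × 5.6 = 3.4160 mm/d
ETc = Kc × ET₀ = 1.17 × 3.4160 = 3.9967 mm/d
Crop demand D = ETc × 10 d = 3.9967 × 10 = 39.967 mm
Pe = 0.59 × 4.7 = 2.773 mm
D − Pe = 39.967 − 2.773 = 37.194 mm
Gross irrigation = 37.194 / 0.82 = 45.359 mm
Volume = 45.359 mm × 353.0 ha × 10 = 160117.3 m³

160100 m³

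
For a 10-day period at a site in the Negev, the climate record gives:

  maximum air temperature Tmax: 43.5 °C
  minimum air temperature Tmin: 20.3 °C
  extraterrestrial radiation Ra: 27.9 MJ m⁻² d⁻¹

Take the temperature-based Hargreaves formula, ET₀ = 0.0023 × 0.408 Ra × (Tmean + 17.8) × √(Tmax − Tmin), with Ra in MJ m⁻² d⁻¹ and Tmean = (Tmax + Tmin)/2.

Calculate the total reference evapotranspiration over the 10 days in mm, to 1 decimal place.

Tmean = (43.5 + 20.3)/2 = 31.90 °C
0.408 Ra = 0.408 × 27.9 = 11.3832 mm/d equivalent
ET₀ = 0.0023 × 11.3832 × (31.90 + 17.8) × √23.2 = 0.0023 × 11.3832 × 49.70 × 4.8166 = 6.2674 mm/d
Over 10 days: 6.2674 × 10 = 62.674 mm

62.7 mm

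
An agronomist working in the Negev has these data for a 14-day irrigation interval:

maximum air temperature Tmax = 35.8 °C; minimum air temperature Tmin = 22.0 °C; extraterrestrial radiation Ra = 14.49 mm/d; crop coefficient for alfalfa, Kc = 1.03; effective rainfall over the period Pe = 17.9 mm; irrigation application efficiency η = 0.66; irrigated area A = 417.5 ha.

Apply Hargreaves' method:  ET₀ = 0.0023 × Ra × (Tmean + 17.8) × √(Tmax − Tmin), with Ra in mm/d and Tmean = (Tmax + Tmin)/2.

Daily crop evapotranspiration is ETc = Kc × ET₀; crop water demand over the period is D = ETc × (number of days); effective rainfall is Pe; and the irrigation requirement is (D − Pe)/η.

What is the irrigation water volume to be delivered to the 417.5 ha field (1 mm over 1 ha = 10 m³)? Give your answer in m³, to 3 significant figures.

414000 m³

Tmean = (35.8 + 22.0)/2 = 28.90 °C
ET₀ = 0.0023 × 14.49 × (28.90 + 17.8) × √13.8 = 0.0023 × 14.49 × 46.70 × 3.7148 = 5.7816 mm/d
ETc = Kc × ET₀ = 1.03 × 5.7816 = 5.9550 mm/d
Crop demand D = ETc × 14 d = 5.9550 × 14 = 83.370 mm
D − Pe = 83.370 − 17.9 = 65.470 mm
Gross irrigation = 65.470 / 0.66 = 99.197 mm
Volume = 99.197 mm × 417.5 ha × 10 = 414147.5 m³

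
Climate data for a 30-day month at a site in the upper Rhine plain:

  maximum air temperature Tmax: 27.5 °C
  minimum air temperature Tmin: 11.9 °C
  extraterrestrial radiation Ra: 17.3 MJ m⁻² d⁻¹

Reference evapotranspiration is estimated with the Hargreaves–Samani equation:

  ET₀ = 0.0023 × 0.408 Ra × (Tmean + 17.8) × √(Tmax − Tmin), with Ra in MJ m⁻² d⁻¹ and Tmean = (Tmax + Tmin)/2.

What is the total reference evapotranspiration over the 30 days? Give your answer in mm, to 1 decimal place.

Tmean = (27.5 + 11.9)/2 = 19.70 °C
0.408 Ra = 0.408 × 17.3 = 7.0584 mm/d equivalent
ET₀ = 0.0023 × 7.0584 × (19.70 + 17.8) × √15.6 = 0.0023 × 7.0584 × 37.50 × 3.9497 = 2.4045 mm/d
Over 30 days: 2.4045 × 30 = 72.135 mm

72.1 mm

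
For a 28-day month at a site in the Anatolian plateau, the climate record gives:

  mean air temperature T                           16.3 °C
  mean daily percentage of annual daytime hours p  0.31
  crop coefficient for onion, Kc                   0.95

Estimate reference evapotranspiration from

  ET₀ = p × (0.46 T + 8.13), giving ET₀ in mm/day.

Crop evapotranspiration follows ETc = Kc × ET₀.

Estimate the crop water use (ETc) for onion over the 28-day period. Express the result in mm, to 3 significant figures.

129 mm

ET₀ = 0.31 × (0.46 × 16.3 + 8.13) = 0.31 × 15.628 = 4.8447 mm/d
ETc = Kc × ET₀ = 0.95 × 4.8447 = 4.6025 mm/d
Over 28 days: 4.6025 × 28 = 128.870 mm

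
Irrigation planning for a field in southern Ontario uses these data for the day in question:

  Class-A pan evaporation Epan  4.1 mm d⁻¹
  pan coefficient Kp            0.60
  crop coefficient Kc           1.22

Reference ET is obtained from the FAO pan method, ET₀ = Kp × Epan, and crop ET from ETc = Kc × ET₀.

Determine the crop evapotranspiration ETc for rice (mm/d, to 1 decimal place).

ET₀ = 0.60 × 4.1 = 2.4600 mm/d
ETc = Kc × ET₀ = 1.22 × 2.4600 = 3.0012 mm/d

3.0 mm/d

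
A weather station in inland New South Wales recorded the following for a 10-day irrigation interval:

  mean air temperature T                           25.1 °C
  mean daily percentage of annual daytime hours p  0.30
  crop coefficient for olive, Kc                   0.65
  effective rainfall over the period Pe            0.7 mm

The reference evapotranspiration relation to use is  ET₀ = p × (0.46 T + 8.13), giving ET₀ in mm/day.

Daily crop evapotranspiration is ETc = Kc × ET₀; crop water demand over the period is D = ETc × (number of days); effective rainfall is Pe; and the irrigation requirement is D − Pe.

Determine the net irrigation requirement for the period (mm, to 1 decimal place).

37.7 mm

ET₀ = 0.30 × (0.46 × 25.1 + 8.13) = 0.30 × 19.676 = 5.9028 mm/d
ETc = Kc × ET₀ = 0.65 × 5.9028 = 3.8368 mm/d
Crop demand D = ETc × 10 d = 3.8368 × 10 = 38.368 mm
D − Pe = 38.368 − 0.7 = 37.668 mm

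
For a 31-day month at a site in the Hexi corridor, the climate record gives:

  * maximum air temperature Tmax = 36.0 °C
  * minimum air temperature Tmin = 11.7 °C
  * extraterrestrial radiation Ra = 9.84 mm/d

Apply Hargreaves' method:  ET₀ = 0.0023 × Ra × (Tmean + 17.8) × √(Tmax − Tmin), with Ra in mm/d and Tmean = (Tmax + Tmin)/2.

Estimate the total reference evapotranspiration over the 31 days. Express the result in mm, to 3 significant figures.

144 mm

Tmean = (36.0 + 11.7)/2 = 23.85 °C
ET₀ = 0.0023 × 9.84 × (23.85 + 17.8) × √24.3 = 0.0023 × 9.84 × 41.65 × 4.9295 = 4.6467 mm/d
Over 31 days: 4.6467 × 31 = 144.048 mm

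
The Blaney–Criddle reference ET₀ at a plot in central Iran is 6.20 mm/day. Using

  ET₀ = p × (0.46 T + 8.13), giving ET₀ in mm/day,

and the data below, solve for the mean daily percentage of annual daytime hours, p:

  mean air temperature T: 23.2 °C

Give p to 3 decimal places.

0.330

p = ET₀ / (0.46 T + 8.13) = 6.20 / (0.46 × 23.2 + 8.13) = 6.20 / 18.802 = 0.3298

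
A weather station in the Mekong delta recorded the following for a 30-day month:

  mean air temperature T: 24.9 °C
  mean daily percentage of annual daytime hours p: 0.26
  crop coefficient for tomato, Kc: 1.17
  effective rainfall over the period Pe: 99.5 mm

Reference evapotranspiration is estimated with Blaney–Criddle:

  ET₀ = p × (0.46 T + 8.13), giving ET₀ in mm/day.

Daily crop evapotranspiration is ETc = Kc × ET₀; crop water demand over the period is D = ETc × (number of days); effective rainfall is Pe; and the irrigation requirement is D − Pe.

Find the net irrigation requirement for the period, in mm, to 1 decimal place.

ET₀ = 0.26 × (0.46 × 24.9 + 8.13) = 0.26 × 19.584 = 5.0918 mm/d
ETc = Kc × ET₀ = 1.17 × 5.0918 = 5.9574 mm/d
Crop demand D = ETc × 30 d = 5.9574 × 30 = 178.722 mm
D − Pe = 178.722 − 99.5 = 79.222 mm

79.2 mm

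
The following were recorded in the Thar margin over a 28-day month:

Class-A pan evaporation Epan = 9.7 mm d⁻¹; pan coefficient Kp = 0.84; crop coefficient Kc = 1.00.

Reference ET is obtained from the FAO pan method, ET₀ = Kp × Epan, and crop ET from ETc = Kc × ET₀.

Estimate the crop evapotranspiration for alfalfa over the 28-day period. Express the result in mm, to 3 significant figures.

ET₀ = 0.84 × 9.7 = 8.1480 mm/d
ETc = Kc × ET₀ = 1.00 × 8.1480 = 8.1480 mm/d
Over 28 days: 8.1480 × 28 = 228.144 mm

228 mm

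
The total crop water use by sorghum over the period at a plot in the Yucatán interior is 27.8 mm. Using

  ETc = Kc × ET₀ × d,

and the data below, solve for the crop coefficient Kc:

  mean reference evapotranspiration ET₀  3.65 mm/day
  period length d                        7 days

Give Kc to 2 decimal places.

ETc = Kc × ET₀ × d  ⇒  Kc = ETc / (ET₀ × d)
Kc = 27.8 / (3.65 × 7) = 27.8 / 25.55 = 1.0881

1.09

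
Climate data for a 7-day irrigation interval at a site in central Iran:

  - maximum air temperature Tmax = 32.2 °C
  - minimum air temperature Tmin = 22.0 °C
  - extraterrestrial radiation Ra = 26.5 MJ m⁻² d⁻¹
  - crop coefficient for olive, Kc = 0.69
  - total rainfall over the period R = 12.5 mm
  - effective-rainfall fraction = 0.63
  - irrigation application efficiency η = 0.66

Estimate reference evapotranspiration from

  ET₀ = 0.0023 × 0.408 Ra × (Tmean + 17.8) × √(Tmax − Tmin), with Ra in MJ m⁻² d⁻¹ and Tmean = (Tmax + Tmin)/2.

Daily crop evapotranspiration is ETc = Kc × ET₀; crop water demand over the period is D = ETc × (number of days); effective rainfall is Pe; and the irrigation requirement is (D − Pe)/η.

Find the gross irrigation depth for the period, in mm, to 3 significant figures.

14.2 mm

Tmean = (32.2 + 22.0)/2 = 27.10 °C
0.408 Ra = 0.408 × 26.5 = 10.8120 mm/d equivalent
ET₀ = 0.0023 × 10.8120 × (27.10 + 17.8) × √10.2 = 0.0023 × 10.8120 × 44.90 × 3.1937 = 3.5659 mm/d
ETc = Kc × ET₀ = 0.69 × 3.5659 = 2.4605 mm/d
Crop demand D = ETc × 7 d = 2.4605 × 7 = 17.224 mm
Pe = 0.63 × 12.5 = 7.875 mm
D − Pe = 17.224 − 7.875 = 9.349 mm
Gross irrigation = 9.349 / 0.66 = 14.165 mm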